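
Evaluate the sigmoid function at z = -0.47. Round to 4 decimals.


exp(0.4700) = 1.6000.
1 + exp(-z) = 2.6000.
sigmoid = 1/2.6000 = 0.3846.

0.3846


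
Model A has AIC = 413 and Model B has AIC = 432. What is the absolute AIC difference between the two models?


Compute |413 - 432| = 19.
Model A has the smaller AIC.

19


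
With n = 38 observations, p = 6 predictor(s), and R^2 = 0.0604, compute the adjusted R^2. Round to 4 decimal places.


Using the formula:
(1 - 0.0604) = 0.9396.
Multiply by 37/31: 0.9396 * 37 = 34.7652, then 34.7652 / 31 = 1.1215.
Adj R^2 = 1 - 1.1215 = -0.1215.

-0.1215


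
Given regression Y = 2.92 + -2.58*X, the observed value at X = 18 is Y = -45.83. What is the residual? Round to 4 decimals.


Compute yhat = 2.92 + (-2.58)(18) = -43.5200.
Residual = actual - predicted = -45.83 - -43.5200 = -2.3100.

-2.3100


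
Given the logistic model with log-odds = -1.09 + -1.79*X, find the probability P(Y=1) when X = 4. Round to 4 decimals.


z = -1.09 + -1.79 * 4 = -8.2500.
Sigmoid: P = 1 / (1 + exp(8.2500)) = 0.0003.

0.0003


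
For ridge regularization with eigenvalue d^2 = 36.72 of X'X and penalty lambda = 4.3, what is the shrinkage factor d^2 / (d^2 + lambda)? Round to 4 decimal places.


Denominator = d^2 + lambda = 36.72 + 4.3 = 41.0200.
Shrinkage = 36.72 / 41.0200 = 0.8952.

0.8952


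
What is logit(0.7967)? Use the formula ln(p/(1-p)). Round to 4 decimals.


1 - p = 0.2033.
p/(1-p) = 3.9188.
logit = ln(3.9188) = 1.3658.

1.3658


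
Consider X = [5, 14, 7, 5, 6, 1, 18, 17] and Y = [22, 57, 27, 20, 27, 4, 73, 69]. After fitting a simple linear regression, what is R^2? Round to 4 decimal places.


After computing the OLS fit (b0=0.6746, b1=4.0220):
SSres = 10.7405, SStot = 4521.8750.
R^2 = 1 - 10.7405/4521.8750 = 0.9976.

0.9976


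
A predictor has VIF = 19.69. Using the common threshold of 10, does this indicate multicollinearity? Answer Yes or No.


Check: VIF = 19.69 vs threshold = 10.
Since 19.69 >= 10, the answer is Yes.

Yes


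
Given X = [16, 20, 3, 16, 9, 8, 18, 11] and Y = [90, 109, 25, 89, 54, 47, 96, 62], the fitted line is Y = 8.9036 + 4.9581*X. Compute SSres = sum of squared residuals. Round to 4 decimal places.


Compute predicted values, then residuals = yi - yhat_i.
Residuals: [1.7668, 0.9344, 1.2221, 0.7668, 0.4735, -1.5684, -2.1494, -1.4427].
SSres = sum(residual^2) = 15.4616.

15.4616


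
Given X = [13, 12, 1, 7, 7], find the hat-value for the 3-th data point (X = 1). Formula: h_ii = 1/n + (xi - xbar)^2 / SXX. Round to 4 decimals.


Mean of X: xbar = 8.0000.
SXX = 92.0000.
For X = 1: h = 1/5 + (1 - 8.0000)^2/92.0000 = 0.7326.

0.7326


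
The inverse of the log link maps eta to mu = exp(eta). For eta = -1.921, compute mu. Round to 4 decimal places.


Apply the inverse link:
mu = e^-1.921 = 0.1465.

0.1465


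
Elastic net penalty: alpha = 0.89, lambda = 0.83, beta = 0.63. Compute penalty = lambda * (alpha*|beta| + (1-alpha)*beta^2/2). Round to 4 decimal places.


L1 component = 0.89 * |0.63| = 0.5607.
L2 component = 0.11 * 0.63^2 / 2 = 0.0218.
Penalty = 0.83 * (0.5607 + 0.0218) = 0.83 * 0.5825 = 0.4835.

0.4835


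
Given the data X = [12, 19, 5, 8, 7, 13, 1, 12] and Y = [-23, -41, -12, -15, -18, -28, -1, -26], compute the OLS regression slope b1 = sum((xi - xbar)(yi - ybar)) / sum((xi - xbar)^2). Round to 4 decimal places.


First compute the means: xbar = 9.6250, ybar = -20.5000.
Then S_xx = sum((xi - xbar)^2) = 215.8750.
S_xy = sum((xi - xbar)(yi - ybar)) = -459.5000.
b1 = S_xy / S_xx = -459.5000 / 215.8750 = -2.1285.

-2.1285


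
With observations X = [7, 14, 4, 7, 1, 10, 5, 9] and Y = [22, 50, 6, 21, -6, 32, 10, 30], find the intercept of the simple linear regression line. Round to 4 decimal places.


The slope is b1 = 4.3596.
Sample means are xbar = 7.1250 and ybar = 20.6250.
Intercept: b0 = 20.6250 - (4.3596)(7.1250) = -10.4374.

-10.4374


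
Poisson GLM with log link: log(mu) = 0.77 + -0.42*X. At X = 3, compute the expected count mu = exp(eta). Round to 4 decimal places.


eta = 0.77 + -0.42 * 3 = -0.4900.
mu = exp(-0.4900) = 0.6126.

0.6126


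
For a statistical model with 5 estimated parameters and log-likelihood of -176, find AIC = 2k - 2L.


AIC = 2*5 - 2*(-176).
= 10 + 352 = 362.

362


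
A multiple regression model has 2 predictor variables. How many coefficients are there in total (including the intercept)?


Total coefficients = number of predictors + 1 (for the intercept).
= 2 + 1 = 3.

3


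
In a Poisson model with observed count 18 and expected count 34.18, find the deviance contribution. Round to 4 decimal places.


Compute y*ln(y/mu) = 18*ln(18/34.18) = 18*-0.641269 = -11.542842.
y - mu = -16.18.
D = 2*(-11.542842 - (-16.18)) = 9.274316, which rounds to 9.2743.

9.2743


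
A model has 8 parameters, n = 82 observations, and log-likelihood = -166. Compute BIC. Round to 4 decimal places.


Compute k*ln(n) = 8*ln(82) = 8*4.406719 = 35.253752.
Then -2*loglik = 332.
BIC = 35.253752 + 332 = 367.253752, which rounds to 367.2538.

367.2538


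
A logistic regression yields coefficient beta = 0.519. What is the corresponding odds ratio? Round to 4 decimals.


Odds ratio = exp(beta) = exp(0.519).
= 1.6803.

1.6803


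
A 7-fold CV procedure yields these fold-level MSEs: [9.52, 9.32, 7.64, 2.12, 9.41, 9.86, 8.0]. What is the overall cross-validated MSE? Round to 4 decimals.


Add all fold MSEs: 55.8700.
Divide by k = 7: 55.8700/7 = 7.9814.

7.9814


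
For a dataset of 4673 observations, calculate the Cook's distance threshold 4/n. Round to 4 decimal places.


The threshold is 4/n.
4/4673 = 0.0009.

0.0009


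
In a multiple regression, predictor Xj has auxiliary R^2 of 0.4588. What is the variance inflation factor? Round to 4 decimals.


Denominator: 1 - 0.4588 = 0.5412.
VIF = 1 / 0.5412 = 1.8477.

1.8477


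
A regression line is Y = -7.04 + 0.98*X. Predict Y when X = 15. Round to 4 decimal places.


Predicted value:
Y = -7.04 + (0.98)(15) = -7.04 + 14.7000 = 7.6600.

7.6600


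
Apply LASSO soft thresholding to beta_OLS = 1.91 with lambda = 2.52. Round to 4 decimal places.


|beta_OLS| = 1.91.
lambda = 2.52.
Since |beta| <= lambda, the coefficient is set to 0.
Result = 0.0000.

0.0000


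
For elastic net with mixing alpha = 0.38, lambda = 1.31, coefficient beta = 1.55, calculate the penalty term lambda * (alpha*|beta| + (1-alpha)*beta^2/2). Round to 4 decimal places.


L1 component = 0.38 * |1.55| = 0.5890.
L2 component = 0.62 * 1.55^2 / 2 = 0.7448.
Penalty = 1.31 * (0.5890 + 0.7448) = 1.31 * 1.3338 = 1.7472.

1.7472


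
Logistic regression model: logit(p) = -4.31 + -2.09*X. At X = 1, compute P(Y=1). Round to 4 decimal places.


Compute z = -4.31 + (-2.09)(1) = -6.4000.
exp(-z) = 601.8450.
P = 1/(1 + 601.8450) = 0.0017.

0.0017


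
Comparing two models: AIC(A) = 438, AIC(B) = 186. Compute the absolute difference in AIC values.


Absolute difference = |438 - 186| = 252.
The model with lower AIC (B) is preferred.

252


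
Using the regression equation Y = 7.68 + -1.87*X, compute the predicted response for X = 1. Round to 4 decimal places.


Predicted value:
Y = 7.68 + (-1.87)(1) = 7.68 + -1.8700 = 5.8100.

5.8100


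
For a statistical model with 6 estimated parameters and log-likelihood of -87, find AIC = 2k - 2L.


AIC = 2*6 - 2*(-87).
= 12 + 174 = 186.

186


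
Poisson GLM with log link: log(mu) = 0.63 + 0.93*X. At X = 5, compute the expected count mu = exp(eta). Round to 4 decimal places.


Compute eta = 0.63 + 0.93 * 5 = 5.2800.
Apply inverse link: mu = e^5.2800 = 196.3699.

196.3699


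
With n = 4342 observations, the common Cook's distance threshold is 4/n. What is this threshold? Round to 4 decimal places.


The threshold is 4/n.
4/4342 = 0.0009.

0.0009


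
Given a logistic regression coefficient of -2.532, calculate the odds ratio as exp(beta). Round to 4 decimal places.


exp(-2.532) = 0.0795.
So the odds ratio is 0.0795.

0.0795


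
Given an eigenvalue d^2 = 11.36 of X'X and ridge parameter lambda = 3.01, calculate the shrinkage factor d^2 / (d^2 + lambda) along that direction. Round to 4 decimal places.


d^2 + lambda = 11.36 + 3.01 = 14.3700.
Shrinkage factor = 11.36/14.3700 = 0.7905.

0.7905


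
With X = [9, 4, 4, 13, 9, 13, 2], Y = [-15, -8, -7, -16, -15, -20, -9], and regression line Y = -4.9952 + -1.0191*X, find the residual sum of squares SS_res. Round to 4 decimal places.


Compute predicted values, then residuals = yi - yhat_i.
Residuals: [-0.8329, 1.0716, 2.0716, 2.2435, -0.8329, -1.7565, -1.9666].
SSres = sum(residual^2) = 18.8134.

18.8134


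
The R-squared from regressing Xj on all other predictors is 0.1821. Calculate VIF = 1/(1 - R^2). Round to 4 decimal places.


Denominator: 1 - 0.1821 = 0.8179.
VIF = 1 / 0.8179 = 1.2226.

1.2226


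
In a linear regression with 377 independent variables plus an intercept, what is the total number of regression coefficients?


Total coefficients = number of predictors + 1 (for the intercept).
= 377 + 1 = 378.

378


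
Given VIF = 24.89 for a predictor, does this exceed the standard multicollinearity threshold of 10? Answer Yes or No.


Compare VIF = 24.89 to the threshold of 10.
24.89 >= 10, so the answer is Yes.

Yes


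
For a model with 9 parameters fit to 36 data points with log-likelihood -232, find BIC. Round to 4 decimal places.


k * ln(n) = 9 * ln(36) = 9 * 3.583519 = 32.251671.
-2 * loglik = -2 * (-232) = 464.
BIC = 32.251671 + 464 = 496.251671, which rounds to 496.2517.

496.2517


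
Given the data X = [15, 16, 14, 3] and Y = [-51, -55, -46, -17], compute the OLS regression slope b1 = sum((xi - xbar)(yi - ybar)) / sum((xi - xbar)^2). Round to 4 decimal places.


The sample means are xbar = 12.0000 and ybar = -42.2500.
Compute S_xx = 110.0000 and S_xy = -312.0000.
Slope b1 = S_xy / S_xx = -312.0000 / 110.0000 = -2.8364.

-2.8364


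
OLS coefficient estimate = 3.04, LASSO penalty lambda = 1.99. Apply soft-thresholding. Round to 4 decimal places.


|beta_OLS| = 3.04.
lambda = 1.99.
Since |beta| > lambda, coefficient = sign(beta)*(|beta| - lambda) = 1.0500.
Result = 1.0500.

1.0500


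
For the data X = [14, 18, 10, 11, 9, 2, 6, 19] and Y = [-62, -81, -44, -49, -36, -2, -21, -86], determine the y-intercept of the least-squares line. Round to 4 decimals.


The slope is b1 = -4.9571.
Sample means are xbar = 11.1250 and ybar = -47.6250.
Intercept: b0 = -47.6250 - (-4.9571)(11.1250) = 7.5223.

7.5223


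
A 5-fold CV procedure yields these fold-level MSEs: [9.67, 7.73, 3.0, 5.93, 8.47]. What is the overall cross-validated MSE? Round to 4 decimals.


Sum of fold MSEs = 34.8000.
Average = 34.8000 / 5 = 6.9600.

6.9600


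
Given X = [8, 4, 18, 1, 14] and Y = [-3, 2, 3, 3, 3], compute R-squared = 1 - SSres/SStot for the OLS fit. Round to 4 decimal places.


The fitted line is Y = 1.0949 + 0.0561*X.
SSres = 26.5827, SStot = 27.2000.
R^2 = 1 - SSres/SStot = 0.0227.

0.0227


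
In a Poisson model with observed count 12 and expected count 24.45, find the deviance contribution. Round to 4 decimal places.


y/mu = 12/24.45 = 0.490798 (approx.), and ln(12/24.45) = -0.711724.
y * ln(y/mu) = 12 * -0.711724 = -8.540688.
y - mu = -12.45.
D = 2 * (-8.540688 - -12.45) = 7.818624, which rounds to 7.8186.

7.8186


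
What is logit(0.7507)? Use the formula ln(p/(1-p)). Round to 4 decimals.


1 - p = 0.2493.
p/(1-p) = 3.0112.
logit = ln(3.0112) = 1.1023.

1.1023


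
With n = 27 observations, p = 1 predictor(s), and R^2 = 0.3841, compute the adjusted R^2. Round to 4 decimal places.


Adjusted R^2 = 1 - (1 - R^2) * (n-1)/(n-p-1).
(1 - R^2) = 0.6159.
(n-1)/(n-p-1) = 26/25.
(1 - R^2) * (n-1) = 0.6159 * 26 = 16.0134.
Divide by (n-p-1): 16.0134 / 25 = 0.6405.
Adj R^2 = 1 - 0.6405 = 0.3595.

0.3595


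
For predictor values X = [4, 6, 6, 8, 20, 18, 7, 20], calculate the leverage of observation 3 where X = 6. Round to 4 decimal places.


Compute xbar = 11.1250 with n = 8 observations.
SXX = 334.8750.
Leverage = 1/8 + (6 - 11.1250)^2/334.8750 = 0.2034.

0.2034


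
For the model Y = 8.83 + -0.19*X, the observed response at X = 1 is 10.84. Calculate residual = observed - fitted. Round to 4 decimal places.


Compute yhat = 8.83 + (-0.19)(1) = 8.6400.
Residual = actual - predicted = 10.84 - 8.6400 = 2.2000.

2.2000


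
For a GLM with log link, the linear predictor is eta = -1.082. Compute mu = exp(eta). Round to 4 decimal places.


Apply the inverse link:
mu = e^-1.082 = 0.3389.

0.3389


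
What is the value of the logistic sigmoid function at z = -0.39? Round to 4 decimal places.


First, exp(0.3900) = 1.4770.
Then sigma(z) = 1/(1 + 1.4770) = 0.4037.

0.4037


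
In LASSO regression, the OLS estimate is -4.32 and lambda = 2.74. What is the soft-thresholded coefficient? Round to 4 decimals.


Absolute value: |-4.32| = 4.32.
Compare to lambda = 2.74.
Since |beta| > lambda, coefficient = sign(beta)*(|beta| - lambda) = -1.5800.

-1.5800


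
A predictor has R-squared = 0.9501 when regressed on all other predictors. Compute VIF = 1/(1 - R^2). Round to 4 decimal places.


Denominator: 1 - 0.9501 = 0.0499.
VIF = 1 / 0.0499 = 20.0401.

20.0401


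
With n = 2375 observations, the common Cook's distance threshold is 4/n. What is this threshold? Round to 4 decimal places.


Using the rule of thumb:
Threshold = 4 / 2375 = 0.0017.

0.0017


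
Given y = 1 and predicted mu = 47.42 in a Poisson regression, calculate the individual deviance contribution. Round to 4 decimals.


y/mu = 1/47.42 = 0.021088 (approx.), and ln(1/47.42) = -3.859044.
y * ln(y/mu) = 1 * -3.859044 = -3.859044.
y - mu = -46.42.
D = 2 * (-3.859044 - -46.42) = 85.121912, which rounds to 85.1219.

85.1219


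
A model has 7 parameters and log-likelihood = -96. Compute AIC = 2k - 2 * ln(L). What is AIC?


AIC = 2k - 2*loglik = 2(7) - 2(-96).
= 14 + 192 = 206.

206


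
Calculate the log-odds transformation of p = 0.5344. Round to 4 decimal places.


Compute the odds: 0.5344/0.4656 = 1.1478.
Take the natural log: ln(1.1478) = 0.1378.

0.1378


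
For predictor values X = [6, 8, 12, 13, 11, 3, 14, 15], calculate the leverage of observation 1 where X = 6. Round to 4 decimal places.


Mean of X: xbar = 10.2500.
SXX = 123.5000.
For X = 6: h = 1/8 + (6 - 10.2500)^2/123.5000 = 0.2713.

0.2713


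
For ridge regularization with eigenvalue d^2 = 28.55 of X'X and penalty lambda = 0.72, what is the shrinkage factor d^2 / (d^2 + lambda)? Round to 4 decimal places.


d^2 + lambda = 28.55 + 0.72 = 29.2700.
Shrinkage factor = 28.55/29.2700 = 0.9754.

0.9754


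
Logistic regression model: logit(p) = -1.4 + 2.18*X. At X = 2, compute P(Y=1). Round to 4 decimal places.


Compute z = -1.4 + (2.18)(2) = 2.9600.
exp(-z) = 0.0518.
P = 1/(1 + 0.0518) = 0.9507.

0.9507


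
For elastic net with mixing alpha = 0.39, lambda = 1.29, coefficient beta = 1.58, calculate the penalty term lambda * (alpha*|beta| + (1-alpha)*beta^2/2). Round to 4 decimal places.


Compute:
L1 = 0.39 * 1.58 = 0.6162.
L2 = 0.61 * 1.58^2 / 2 = 0.7614.
Penalty = 1.29 * (0.6162 + 0.7614) = 1.7771.

1.7771


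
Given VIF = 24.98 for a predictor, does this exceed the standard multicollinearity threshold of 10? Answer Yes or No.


Compare VIF = 24.98 to the threshold of 10.
24.98 >= 10, so the answer is Yes.

Yes


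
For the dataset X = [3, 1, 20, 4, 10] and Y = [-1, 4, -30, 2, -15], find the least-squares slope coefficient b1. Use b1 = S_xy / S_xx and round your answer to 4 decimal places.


The sample means are xbar = 7.6000 and ybar = -8.0000.
Compute S_xx = 237.2000 and S_xy = -437.0000.
Slope b1 = S_xy / S_xx = -437.0000 / 237.2000 = -1.8423.

-1.8423


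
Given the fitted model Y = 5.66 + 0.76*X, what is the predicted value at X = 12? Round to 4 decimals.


Plug X = 12 into Y = 5.66 + 0.76*X:
Y = 5.66 + 9.1200 = 14.7800.

14.7800


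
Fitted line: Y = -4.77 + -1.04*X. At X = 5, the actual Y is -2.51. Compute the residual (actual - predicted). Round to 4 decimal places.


Predicted = -4.77 + -1.04 * 5 = -9.9700.
Residual = -2.51 - -9.9700 = 7.4600.

7.4600


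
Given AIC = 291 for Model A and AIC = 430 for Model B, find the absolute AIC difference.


Absolute difference = |291 - 430| = 139.
The model with lower AIC (A) is preferred.

139


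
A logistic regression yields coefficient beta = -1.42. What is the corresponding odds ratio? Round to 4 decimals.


Odds ratio = exp(beta) = exp(-1.42).
= 0.2417.

0.2417


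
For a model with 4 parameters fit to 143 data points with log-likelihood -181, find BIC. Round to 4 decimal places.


Compute k*ln(n) = 4*ln(143) = 4*4.962845 = 19.851380.
Then -2*loglik = 362.
BIC = 19.851380 + 362 = 381.851380, which rounds to 381.8514.

381.8514


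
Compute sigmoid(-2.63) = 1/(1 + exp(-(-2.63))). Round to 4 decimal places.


First, exp(2.6300) = 13.8738.
Then sigma(z) = 1/(1 + 13.8738) = 0.0672.

0.0672


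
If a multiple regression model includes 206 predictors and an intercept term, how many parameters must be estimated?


Each predictor gets one coefficient, plus one intercept.
Total parameters = 206 + 1 = 207.

207


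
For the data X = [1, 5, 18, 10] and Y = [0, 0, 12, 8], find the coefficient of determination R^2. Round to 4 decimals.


The fitted line is Y = -1.6522 + 0.7826*X.
SSres = 9.3913, SStot = 108.0000.
R^2 = 1 - SSres/SStot = 0.9130.

0.9130


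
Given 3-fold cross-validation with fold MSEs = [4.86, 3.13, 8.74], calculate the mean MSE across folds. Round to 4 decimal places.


Total MSE across folds = 16.7300.
CV-MSE = 16.7300/3 = 5.5767.

5.5767


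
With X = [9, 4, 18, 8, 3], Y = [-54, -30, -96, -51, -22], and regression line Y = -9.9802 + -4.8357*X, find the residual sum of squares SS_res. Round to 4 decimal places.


For each point, residual = actual - predicted.
Residuals: [-0.4985, -0.6770, 1.0228, -2.3342, 2.4873].
Sum of squared residuals = 13.3881.

13.3881


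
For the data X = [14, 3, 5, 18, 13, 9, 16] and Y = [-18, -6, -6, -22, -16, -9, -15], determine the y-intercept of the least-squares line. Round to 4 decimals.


First find the slope: b1 = -1.0472.
Means: xbar = 11.1429, ybar = -13.1429.
b0 = ybar - b1 * xbar = -13.1429 - -1.0472 * 11.1429 = -1.4746.

-1.4746


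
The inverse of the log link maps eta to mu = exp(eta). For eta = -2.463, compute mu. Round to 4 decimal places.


The inverse log link gives:
mu = exp(-2.463) = 0.0852.

0.0852


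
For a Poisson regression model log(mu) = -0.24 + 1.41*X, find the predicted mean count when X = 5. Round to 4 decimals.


Linear predictor: eta = -0.24 + (1.41)(5) = 6.8100.
Expected count: mu = exp(6.8100) = 906.8708.

906.8708


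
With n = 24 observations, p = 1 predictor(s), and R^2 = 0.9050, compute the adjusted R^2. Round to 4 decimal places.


Using the formula:
(1 - 0.9050) = 0.0950.
Multiply by 23/22: 0.0950 * 23 = 2.1850, then 2.1850 / 22 = 0.0993.
Adj R^2 = 1 - 0.0993 = 0.9007.

0.9007


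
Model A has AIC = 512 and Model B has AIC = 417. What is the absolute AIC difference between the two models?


Compute |512 - 417| = 95.
Model B has the smaller AIC.

95


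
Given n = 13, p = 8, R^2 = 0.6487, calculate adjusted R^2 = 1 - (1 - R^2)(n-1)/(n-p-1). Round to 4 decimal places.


Using the formula:
(1 - 0.6487) = 0.3513.
Multiply by 12/4: 0.3513 * 12 = 4.2156, then 4.2156 / 4 = 1.0539.
Adj R^2 = 1 - 1.0539 = -0.0539.

-0.0539


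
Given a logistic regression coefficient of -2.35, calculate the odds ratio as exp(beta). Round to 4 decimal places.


Odds ratio = exp(beta) = exp(-2.35).
= 0.0954.

0.0954


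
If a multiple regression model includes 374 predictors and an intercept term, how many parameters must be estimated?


Including the intercept, the model has 374 predictor coefficients + 1 intercept.
Total = 375.

375


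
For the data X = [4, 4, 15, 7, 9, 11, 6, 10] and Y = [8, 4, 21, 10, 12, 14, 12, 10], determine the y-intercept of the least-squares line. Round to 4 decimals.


The slope is b1 = 1.1683.
Sample means are xbar = 8.2500 and ybar = 11.3750.
Intercept: b0 = 11.3750 - (1.1683)(8.2500) = 1.7362.

1.7362


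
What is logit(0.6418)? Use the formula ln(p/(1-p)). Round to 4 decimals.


1 - p = 0.3582.
p/(1-p) = 1.7917.
logit = ln(1.7917) = 0.5832.

0.5832


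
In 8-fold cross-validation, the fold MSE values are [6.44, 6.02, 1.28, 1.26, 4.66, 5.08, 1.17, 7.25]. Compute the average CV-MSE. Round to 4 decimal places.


Add all fold MSEs: 33.1600.
Divide by k = 8: 33.1600/8 = 4.1450.

4.1450


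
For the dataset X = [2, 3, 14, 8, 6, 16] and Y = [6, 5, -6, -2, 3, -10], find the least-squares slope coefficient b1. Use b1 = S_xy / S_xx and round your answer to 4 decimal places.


Calculate xbar = 8.1667, ybar = -0.6667.
S_xx = 164.8333, S_xy = -182.3333.
Using b1 = S_xy / S_xx = -182.3333 / 164.8333, we get b1 = -1.1062.

-1.1062


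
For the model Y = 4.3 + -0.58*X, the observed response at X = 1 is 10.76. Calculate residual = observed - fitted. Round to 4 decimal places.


Predicted = 4.3 + -0.58 * 1 = 3.7200.
Residual = 10.76 - 3.7200 = 7.0400.

7.0400


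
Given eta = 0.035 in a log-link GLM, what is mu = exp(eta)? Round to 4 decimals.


Apply the inverse link:
mu = e^0.035 = 1.0356.

1.0356


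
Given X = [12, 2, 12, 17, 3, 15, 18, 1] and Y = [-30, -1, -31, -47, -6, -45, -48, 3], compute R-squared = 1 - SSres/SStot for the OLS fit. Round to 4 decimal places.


After computing the OLS fit (b0=4.8750, b1=-3.0500):
SSres = 29.0250, SStot = 3191.8750.
R^2 = 1 - 29.0250/3191.8750 = 0.9909.

0.9909


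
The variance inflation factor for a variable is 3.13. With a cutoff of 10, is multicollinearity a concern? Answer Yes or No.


Compare VIF = 3.13 to the threshold of 10.
3.13 < 10, so the answer is No.

No


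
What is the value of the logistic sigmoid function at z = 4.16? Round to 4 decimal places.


exp(-4.1600) = 0.0156.
1 + exp(-z) = 1.0156.
sigmoid = 1/1.0156 = 0.9846.

0.9846


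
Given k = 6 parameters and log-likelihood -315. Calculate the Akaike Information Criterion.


Compute:
2k = 2*6 = 12.
-2*loglik = -2*(-315) = 630.
AIC = 12 + 630 = 642.

642


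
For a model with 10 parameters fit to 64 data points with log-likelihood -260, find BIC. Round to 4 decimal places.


Compute k*ln(n) = 10*ln(64) = 10*4.158883 = 41.588830.
Then -2*loglik = 520.
BIC = 41.588830 + 520 = 561.588830, which rounds to 561.5888.

561.5888


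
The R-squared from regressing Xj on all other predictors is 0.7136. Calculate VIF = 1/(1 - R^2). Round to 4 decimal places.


VIF = 1 / (1 - 0.7136).
= 1 / 0.2864 = 3.4916.

3.4916


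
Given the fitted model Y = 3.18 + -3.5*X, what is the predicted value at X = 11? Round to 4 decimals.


Substitute X = 11 into the equation:
Y = 3.18 + -3.5 * 11 = 3.18 + -38.5000 = -35.3200.

-35.3200


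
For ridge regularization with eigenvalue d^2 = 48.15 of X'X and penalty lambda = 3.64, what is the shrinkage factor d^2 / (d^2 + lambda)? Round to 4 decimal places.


Compute the denominator: 48.15 + 3.64 = 51.7900.
Shrinkage factor = 48.15 / 51.7900 = 0.9297.

0.9297


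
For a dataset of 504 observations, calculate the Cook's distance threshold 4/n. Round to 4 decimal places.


Using the rule of thumb:
Threshold = 4 / 504 = 0.0079.

0.0079


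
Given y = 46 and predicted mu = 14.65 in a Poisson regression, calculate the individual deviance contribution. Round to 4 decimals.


Compute y*ln(y/mu) = 46*ln(46/14.65) = 46*1.144201 = 52.633246.
y - mu = 31.35.
D = 2*(52.633246 - (31.35)) = 42.566492, which rounds to 42.5665.

42.5665


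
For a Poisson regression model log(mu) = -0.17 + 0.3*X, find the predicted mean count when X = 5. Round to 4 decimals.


Compute eta = -0.17 + 0.3 * 5 = 1.3300.
Apply inverse link: mu = e^1.3300 = 3.7810.

3.7810


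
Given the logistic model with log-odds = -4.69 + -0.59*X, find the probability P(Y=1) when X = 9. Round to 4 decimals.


Compute z = -4.69 + (-0.59)(9) = -10.0000.
exp(-z) = 22026.4658.
P = 1/(1 + 22026.4658) = 0.0000.

0.0000


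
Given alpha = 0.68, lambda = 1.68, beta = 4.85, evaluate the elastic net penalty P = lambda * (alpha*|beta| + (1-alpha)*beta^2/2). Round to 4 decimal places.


alpha * |beta| = 0.68 * 4.85 = 3.2980.
(1-alpha) * beta^2/2 = 0.32 * 23.5225/2 = 3.7636.
Total = 1.68 * (3.2980 + 3.7636) = 11.8635.

11.8635


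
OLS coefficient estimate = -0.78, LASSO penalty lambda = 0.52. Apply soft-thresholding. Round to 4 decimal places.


|beta_OLS| = 0.78.
lambda = 0.52.
Since |beta| > lambda, coefficient = sign(beta)*(|beta| - lambda) = -0.2600.
Result = -0.2600.

-0.2600


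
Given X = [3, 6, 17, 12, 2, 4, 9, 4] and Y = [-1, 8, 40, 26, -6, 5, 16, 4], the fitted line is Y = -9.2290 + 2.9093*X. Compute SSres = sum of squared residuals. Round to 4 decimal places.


Compute predicted values, then residuals = yi - yhat_i.
Residuals: [-0.4989, -0.2268, -0.2291, 0.3174, -2.5896, 2.5918, -0.9547, 1.5918].
SSres = sum(residual^2) = 17.3223.

17.3223


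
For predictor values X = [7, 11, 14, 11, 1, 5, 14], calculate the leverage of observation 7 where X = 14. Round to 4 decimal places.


n = 7, xbar = 9.0000.
SXX = sum((xi - xbar)^2) = 142.0000.
h = 1/7 + (14 - 9.0000)^2 / 142.0000 = 0.3189.

0.3189


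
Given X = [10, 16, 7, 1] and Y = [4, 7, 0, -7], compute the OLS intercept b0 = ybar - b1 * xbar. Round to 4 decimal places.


First find the slope: b1 = 0.9487.
Means: xbar = 8.5000, ybar = 1.0000.
b0 = ybar - b1 * xbar = 1.0000 - 0.9487 * 8.5000 = -7.0641.

-7.0641


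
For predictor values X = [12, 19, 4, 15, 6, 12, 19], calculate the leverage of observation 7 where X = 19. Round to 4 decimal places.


Compute xbar = 12.4286 with n = 7 observations.
SXX = 205.7143.
Leverage = 1/7 + (19 - 12.4286)^2/205.7143 = 0.3528.

0.3528


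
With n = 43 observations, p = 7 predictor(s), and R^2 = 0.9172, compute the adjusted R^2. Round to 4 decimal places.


Adjusted R^2 = 1 - (1 - R^2) * (n-1)/(n-p-1).
(1 - R^2) = 0.0828.
(n-1)/(n-p-1) = 42/35.
(1 - R^2) * (n-1) = 0.0828 * 42 = 3.4776.
Divide by (n-p-1): 3.4776 / 35 = 0.0994.
Adj R^2 = 1 - 0.0994 = 0.9006.

0.9006


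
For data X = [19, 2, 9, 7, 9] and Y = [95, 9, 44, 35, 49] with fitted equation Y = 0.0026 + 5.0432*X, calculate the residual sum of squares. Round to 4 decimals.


Predicted values from Y = 0.0026 + 5.0432*X.
Residuals: [-0.8234, -1.0890, -1.3914, -0.3050, 3.6086].
SSres = 16.9149.

16.9149


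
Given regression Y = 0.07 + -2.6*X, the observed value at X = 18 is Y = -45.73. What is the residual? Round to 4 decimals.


Predicted = 0.07 + -2.6 * 18 = -46.7300.
Residual = -45.73 - -46.7300 = 1.0000.

1.0000


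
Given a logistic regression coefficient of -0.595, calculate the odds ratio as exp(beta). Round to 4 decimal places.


The odds ratio is computed as:
OR = e^(-0.595) = 0.5516.

0.5516


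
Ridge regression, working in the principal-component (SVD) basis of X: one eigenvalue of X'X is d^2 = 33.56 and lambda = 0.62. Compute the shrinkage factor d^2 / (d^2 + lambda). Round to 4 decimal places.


Compute the denominator: 33.56 + 0.62 = 34.1800.
Shrinkage factor = 33.56 / 34.1800 = 0.9819.

0.9819


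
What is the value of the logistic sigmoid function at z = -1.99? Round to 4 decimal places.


exp(1.9900) = 7.3155.
1 + exp(-z) = 8.3155.
sigmoid = 1/8.3155 = 0.1203.

0.1203


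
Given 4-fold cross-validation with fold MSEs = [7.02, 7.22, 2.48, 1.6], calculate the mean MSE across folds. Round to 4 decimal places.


Add all fold MSEs: 18.3200.
Divide by k = 4: 18.3200/4 = 4.5800.

4.5800


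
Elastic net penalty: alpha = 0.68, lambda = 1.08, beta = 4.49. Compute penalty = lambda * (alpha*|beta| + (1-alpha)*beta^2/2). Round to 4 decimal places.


Compute:
L1 = 0.68 * 4.49 = 3.0532.
L2 = 0.32 * 4.49^2 / 2 = 3.2256.
Penalty = 1.08 * (3.0532 + 3.2256) = 6.7811.

6.7811


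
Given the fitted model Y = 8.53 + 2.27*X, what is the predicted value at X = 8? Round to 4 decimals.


Plug X = 8 into Y = 8.53 + 2.27*X:
Y = 8.53 + 18.1600 = 26.6900.

26.6900


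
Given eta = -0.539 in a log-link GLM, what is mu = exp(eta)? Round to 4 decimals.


The inverse log link gives:
mu = exp(-0.539) = 0.5833.

0.5833


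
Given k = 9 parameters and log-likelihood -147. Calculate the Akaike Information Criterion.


AIC = 2k - 2*loglik = 2(9) - 2(-147).
= 18 + 294 = 312.

312


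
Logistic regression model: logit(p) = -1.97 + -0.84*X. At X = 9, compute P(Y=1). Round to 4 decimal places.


Compute z = -1.97 + (-0.84)(9) = -9.5300.
exp(-z) = 13766.5911.
P = 1/(1 + 13766.5911) = 0.0001.

0.0001


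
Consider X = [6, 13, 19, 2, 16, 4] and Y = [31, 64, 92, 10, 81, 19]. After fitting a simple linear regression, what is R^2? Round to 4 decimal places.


Fit the OLS line: b0 = 0.4091, b1 = 4.9091.
SSres = 9.5000.
SStot = 5841.5000.
R^2 = 1 - 9.5000/5841.5000 = 0.9984.

0.9984


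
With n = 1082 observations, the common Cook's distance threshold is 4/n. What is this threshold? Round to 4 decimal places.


Cook's distance cutoff = 4/n = 4/1082.
= 0.0037.

0.0037


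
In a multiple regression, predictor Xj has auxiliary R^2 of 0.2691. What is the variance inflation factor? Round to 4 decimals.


Denominator: 1 - 0.2691 = 0.7309.
VIF = 1 / 0.7309 = 1.3682.

1.3682


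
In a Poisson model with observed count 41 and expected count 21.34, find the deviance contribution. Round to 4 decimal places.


Compute y*ln(y/mu) = 41*ln(41/21.34) = 41*0.652989 = 26.772549.
y - mu = 19.66.
D = 2*(26.772549 - (19.66)) = 14.225098, which rounds to 14.2251.

14.2251


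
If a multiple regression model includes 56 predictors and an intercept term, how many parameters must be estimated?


Including the intercept, the model has 56 predictor coefficients + 1 intercept.
Total = 57.

57


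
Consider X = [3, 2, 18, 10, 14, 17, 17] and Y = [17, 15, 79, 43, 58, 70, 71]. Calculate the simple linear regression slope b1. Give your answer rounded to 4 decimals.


Calculate xbar = 11.5714, ybar = 50.4286.
S_xx = 273.7143, S_xy = 1057.2857.
Using b1 = S_xy / S_xx = 1057.2857 / 273.7143, we get b1 = 3.8627.

3.8627


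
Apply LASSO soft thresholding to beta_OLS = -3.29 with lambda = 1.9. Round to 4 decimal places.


Absolute value: |-3.29| = 3.29.
Compare to lambda = 1.9.
Since |beta| > lambda, coefficient = sign(beta)*(|beta| - lambda) = -1.3900.

-1.3900


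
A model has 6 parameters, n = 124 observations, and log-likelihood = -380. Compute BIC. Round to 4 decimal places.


k * ln(n) = 6 * ln(124) = 6 * 4.820282 = 28.921692.
-2 * loglik = -2 * (-380) = 760.
BIC = 28.921692 + 760 = 788.921692, which rounds to 788.9217.

788.9217


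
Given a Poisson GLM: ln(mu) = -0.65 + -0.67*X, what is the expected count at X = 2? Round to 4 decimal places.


Compute eta = -0.65 + -0.67 * 2 = -1.9900.
Apply inverse link: mu = e^-1.9900 = 0.1367.

0.1367


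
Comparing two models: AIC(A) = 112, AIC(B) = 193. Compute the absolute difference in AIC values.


Compute |112 - 193| = 81.
Model A has the smaller AIC.

81


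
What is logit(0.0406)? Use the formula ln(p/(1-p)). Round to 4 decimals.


The odds are p/(1-p) = 0.0406 / 0.9594 = 0.0423.
logit(p) = ln(0.0423) = -3.1625.

-3.1625


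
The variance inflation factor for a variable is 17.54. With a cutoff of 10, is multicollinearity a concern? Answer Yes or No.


Compare VIF = 17.54 to the threshold of 10.
17.54 >= 10, so the answer is Yes.

Yes


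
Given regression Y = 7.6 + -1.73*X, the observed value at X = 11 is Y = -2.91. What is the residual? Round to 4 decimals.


Predicted = 7.6 + -1.73 * 11 = -11.4300.
Residual = -2.91 - -11.4300 = 8.5200.

8.5200


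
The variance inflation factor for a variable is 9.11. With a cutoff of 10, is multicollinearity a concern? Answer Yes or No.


The threshold is 10.
VIF = 9.11 is < 10.
Multicollinearity indication: No.

No


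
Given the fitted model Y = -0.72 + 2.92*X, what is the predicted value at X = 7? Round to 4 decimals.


Substitute X = 7 into the equation:
Y = -0.72 + 2.92 * 7 = -0.72 + 20.4400 = 19.7200.

19.7200


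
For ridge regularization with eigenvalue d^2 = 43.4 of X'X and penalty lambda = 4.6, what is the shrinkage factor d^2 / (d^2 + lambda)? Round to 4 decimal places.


Denominator = d^2 + lambda = 43.4 + 4.6 = 48.0000.
Shrinkage = 43.4 / 48.0000 = 0.9042.

0.9042


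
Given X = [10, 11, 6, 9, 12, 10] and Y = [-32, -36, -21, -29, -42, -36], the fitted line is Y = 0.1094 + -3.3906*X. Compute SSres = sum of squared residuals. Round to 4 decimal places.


Predicted values from Y = 0.1094 + -3.3906*X.
Residuals: [1.7966, 1.1872, -0.7658, 1.4060, -1.4222, -2.2034].
SSres = 14.0781.

14.0781


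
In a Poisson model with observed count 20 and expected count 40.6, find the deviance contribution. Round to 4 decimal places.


y/mu = 20/40.6 = 0.492611 (approx.), and ln(20/40.6) = -0.708036.
y * ln(y/mu) = 20 * -0.708036 = -14.160720.
y - mu = -20.6.
D = 2 * (-14.160720 - -20.6) = 12.878560, which rounds to 12.8786.

12.8786


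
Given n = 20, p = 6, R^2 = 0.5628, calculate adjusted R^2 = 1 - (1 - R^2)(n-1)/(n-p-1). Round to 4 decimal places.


Adjusted R^2 = 1 - (1 - R^2) * (n-1)/(n-p-1).
(1 - R^2) = 0.4372.
(n-1)/(n-p-1) = 19/13.
(1 - R^2) * (n-1) = 0.4372 * 19 = 8.3068.
Divide by (n-p-1): 8.3068 / 13 = 0.6390.
Adj R^2 = 1 - 0.6390 = 0.3610.

0.3610


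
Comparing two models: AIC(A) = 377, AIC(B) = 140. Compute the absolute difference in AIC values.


Compute |377 - 140| = 237.
Model B has the smaller AIC.

237


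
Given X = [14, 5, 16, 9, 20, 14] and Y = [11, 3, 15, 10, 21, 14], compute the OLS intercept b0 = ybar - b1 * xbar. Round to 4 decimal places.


The slope is b1 = 1.0929.
Sample means are xbar = 13.0000 and ybar = 12.3333.
Intercept: b0 = 12.3333 - (1.0929)(13.0000) = -1.8738.

-1.8738


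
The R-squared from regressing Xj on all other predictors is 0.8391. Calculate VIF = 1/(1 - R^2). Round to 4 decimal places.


Using VIF = 1/(1 - R^2_j):
1 - 0.8391 = 0.1609.
VIF = 6.2150.

6.2150


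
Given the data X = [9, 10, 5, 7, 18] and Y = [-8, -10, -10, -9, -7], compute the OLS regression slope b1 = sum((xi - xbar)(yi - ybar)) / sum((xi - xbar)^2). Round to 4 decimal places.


Calculate xbar = 9.8000, ybar = -8.8000.
S_xx = 98.8000, S_xy = 20.2000.
Using b1 = S_xy / S_xx = 20.2000 / 98.8000, we get b1 = 0.2045.

0.2045


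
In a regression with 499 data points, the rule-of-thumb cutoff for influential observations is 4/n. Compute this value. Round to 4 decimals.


Cook's distance cutoff = 4/n = 4/499.
= 0.0080.

0.0080


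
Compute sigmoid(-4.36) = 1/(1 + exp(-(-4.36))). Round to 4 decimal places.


First, exp(4.3600) = 78.2571.
Then sigma(z) = 1/(1 + 78.2571) = 0.0126.

0.0126


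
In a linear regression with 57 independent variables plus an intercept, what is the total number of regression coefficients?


Including the intercept, the model has 57 predictor coefficients + 1 intercept.
Total = 58.

58


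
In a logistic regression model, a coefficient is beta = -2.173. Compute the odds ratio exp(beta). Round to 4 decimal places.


Odds ratio = exp(beta) = exp(-2.173).
= 0.1138.

0.1138


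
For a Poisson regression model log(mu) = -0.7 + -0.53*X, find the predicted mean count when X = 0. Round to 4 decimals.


Linear predictor: eta = -0.7 + (-0.53)(0) = -0.7000.
Expected count: mu = exp(-0.7000) = 0.4966.

0.4966


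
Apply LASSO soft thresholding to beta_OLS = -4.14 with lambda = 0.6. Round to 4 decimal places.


Check: |-4.14| = 4.14 vs lambda = 0.6.
Since |beta| > lambda, coefficient = sign(beta)*(|beta| - lambda) = -3.5400.
Soft-thresholded coefficient = -3.5400.

-3.5400


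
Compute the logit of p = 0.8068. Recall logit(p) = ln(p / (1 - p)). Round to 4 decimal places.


Compute the odds: 0.8068/0.1932 = 4.1760.
Take the natural log: ln(4.1760) = 1.4293.

1.4293


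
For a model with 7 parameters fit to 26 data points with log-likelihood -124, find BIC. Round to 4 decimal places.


k * ln(n) = 7 * ln(26) = 7 * 3.258097 = 22.806679.
-2 * loglik = -2 * (-124) = 248.
BIC = 22.806679 + 248 = 270.806679, which rounds to 270.8067.

270.8067


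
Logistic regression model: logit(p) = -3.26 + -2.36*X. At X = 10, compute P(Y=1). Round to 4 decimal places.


Linear predictor: z = -3.26 + -2.36 * 10 = -26.8600.
P = 1/(1 + exp(26.8600)) = 1/(1 + 462540519596.6187) = 0.0000.

0.0000


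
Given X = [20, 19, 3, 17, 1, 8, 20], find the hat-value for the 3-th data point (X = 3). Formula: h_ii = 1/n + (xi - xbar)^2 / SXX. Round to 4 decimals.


Mean of X: xbar = 12.5714.
SXX = 417.7143.
For X = 3: h = 1/7 + (3 - 12.5714)^2/417.7143 = 0.3622.

0.3622


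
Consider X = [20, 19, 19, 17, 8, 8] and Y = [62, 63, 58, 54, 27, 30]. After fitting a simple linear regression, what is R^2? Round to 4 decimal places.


Fit the OLS line: b0 = 5.6485, b1 = 2.8583.
SSres = 18.3127.
SStot = 1316.0000.
R^2 = 1 - 18.3127/1316.0000 = 0.9861.

0.9861


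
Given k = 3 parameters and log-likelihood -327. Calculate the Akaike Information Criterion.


Compute:
2k = 2*3 = 6.
-2*loglik = -2*(-327) = 654.
AIC = 6 + 654 = 660.

660


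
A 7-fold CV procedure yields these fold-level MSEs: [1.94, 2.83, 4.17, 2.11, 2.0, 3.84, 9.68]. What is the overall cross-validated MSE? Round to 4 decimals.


Sum of fold MSEs = 26.5700.
Average = 26.5700 / 7 = 3.7957.

3.7957


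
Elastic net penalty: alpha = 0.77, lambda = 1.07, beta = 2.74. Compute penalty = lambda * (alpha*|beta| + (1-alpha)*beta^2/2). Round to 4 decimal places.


Compute:
L1 = 0.77 * 2.74 = 2.1098.
L2 = 0.23 * 2.74^2 / 2 = 0.8634.
Penalty = 1.07 * (2.1098 + 0.8634) = 3.1813.

3.1813


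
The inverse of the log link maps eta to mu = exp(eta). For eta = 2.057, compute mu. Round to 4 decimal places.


The inverse log link gives:
mu = exp(2.057) = 7.8225.

7.8225


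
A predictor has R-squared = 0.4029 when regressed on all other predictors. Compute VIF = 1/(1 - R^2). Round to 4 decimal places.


Using VIF = 1/(1 - R^2_j):
1 - 0.4029 = 0.5971.
VIF = 1.6748.

1.6748


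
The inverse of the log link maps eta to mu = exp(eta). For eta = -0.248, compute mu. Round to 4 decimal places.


Apply the inverse link:
mu = e^-0.248 = 0.7804.

0.7804


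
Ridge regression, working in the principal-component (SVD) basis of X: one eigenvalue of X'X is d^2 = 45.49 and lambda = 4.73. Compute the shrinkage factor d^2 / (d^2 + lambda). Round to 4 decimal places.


d^2 + lambda = 45.49 + 4.73 = 50.2200.
Shrinkage factor = 45.49/50.2200 = 0.9058.

0.9058


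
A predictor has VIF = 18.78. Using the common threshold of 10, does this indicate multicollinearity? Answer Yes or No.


Compare VIF = 18.78 to the threshold of 10.
18.78 >= 10, so the answer is Yes.

Yes


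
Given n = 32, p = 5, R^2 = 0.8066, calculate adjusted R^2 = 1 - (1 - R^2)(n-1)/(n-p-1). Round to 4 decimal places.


Plug in: Adj R^2 = 1 - (1 - 0.8066) * 31/26.
= 1 - 0.1934 * 31/26
= 1 - 5.9954 / 26
= 1 - 0.2306 = 0.7694.

0.7694


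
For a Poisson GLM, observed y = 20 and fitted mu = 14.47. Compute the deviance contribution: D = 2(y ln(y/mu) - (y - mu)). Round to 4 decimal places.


First: ln(20/14.47) = 0.323655.
Then: 20 * 0.323655 = 6.473100.
y - mu = 20 - 14.47 = 5.53.
D = 2(6.473100 - 5.53) = 1.886200, which rounds to 1.8862.

1.8862


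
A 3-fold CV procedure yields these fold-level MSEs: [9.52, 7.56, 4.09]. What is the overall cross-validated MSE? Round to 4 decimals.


Total MSE across folds = 21.1700.
CV-MSE = 21.1700/3 = 7.0567.

7.0567
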